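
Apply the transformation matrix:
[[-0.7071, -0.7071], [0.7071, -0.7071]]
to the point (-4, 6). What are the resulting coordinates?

Matrix multiplication:
[[-0.7071, -0.7071], [0.7071, -0.7071]] × [-4, 6]ᵀ
= [(-0.7071)(-4) + (-0.7071)(6), (0.7071)(-4) + (-0.7071)(6)]ᵀ
= [-1.4142, -7.0710]ᵀ
Result: (-1.4142, -7.0710)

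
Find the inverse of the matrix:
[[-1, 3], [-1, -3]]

For [[a,b],[c,d]], inverse = (1/det)·[[d,-b],[-c,a]]
det = (-1)(-3) - (3)(-1) = 3 - -3 = 6
Inverse = (1/6)·[[-3, -3], [1, -1]]
= [[-1/2, -1/2], [1/6, -1/6]]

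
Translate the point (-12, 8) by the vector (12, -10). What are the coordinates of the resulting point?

Translation by (12, -10) (homogeneous matrix [[1, 0, 12], [0, 1, -10], [0, 0, 1]]):
x' = -12 + 12 = 0
y' = 8 + -10 = -2
Result: (0, -2)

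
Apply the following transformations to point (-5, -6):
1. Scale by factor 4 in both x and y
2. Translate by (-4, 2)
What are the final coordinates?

Step 1: Scale (-5, -6) by 4 → (-20, -24)
Step 2: Translate by (-4, 2) → (-24, -22)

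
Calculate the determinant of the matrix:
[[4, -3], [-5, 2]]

For a 2×2 matrix [[a, b], [c, d]], det = ad - bc
det = (4)(2) - (-3)(-5) = 8 - 15 = -7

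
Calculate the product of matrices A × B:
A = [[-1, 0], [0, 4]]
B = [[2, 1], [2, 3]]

Matrix multiplication:
C[0][0] = -1×2 + 0×2 = -2
C[0][1] = -1×1 + 0×3 = -1
C[1][0] = 0×2 + 4×2 = 8
C[1][1] = 0×1 + 4×3 = 12
Result: [[-2, -1], [8, 12]]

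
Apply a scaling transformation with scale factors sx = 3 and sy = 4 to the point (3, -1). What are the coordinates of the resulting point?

Scaling matrix:
[[3, 0], [0, 4]]
Result: (3 × 3, -1 × 4) = (9, -4)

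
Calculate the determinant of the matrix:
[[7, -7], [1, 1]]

For a 2×2 matrix [[a, b], [c, d]], det = ad - bc
det = (7)(1) - (-7)(1) = 7 - -7 = 14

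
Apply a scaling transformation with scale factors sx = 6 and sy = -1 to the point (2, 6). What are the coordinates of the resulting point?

Scaling matrix:
[[6, 0], [0, -1]]
Result: (2 × 6, 6 × -1) = (12, -6)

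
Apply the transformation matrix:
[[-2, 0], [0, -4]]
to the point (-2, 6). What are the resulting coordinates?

Matrix multiplication:
[[-2, 0], [0, -4]] × [-2, 6]ᵀ
= [(-2)(-2) + (0)(6), (0)(-2) + (-4)(6)]ᵀ
= [4, -24]ᵀ
Result: (4, -24)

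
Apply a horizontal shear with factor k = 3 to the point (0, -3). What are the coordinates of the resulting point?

Shear matrix for horizontal shear with factor k = 3:
[[1, 3], [0, 1]]
Result: (0, -3) → (-9, -3)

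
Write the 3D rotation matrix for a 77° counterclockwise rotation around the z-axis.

Rotation matrix for counterclockwise 77° around z-axis:
cos(77°) = 0.2250, sin(77°) = 0.9744
Result: [[0.2250, -0.9744, 0], [0.9744, 0.2250, 0], [0, 0, 1]]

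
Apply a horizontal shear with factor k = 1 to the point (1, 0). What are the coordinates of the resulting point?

Shear matrix for horizontal shear with factor k = 1:
[[1, 1], [0, 1]]
Result: (1, 0) → (1, 0)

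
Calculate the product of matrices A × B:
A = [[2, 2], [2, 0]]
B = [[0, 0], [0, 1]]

Matrix multiplication:
C[0][0] = 2×0 + 2×0 = 0
C[0][1] = 2×0 + 2×1 = 2
C[1][0] = 2×0 + 0×0 = 0
C[1][1] = 2×0 + 0×1 = 0
Result: [[0, 2], [0, 0]]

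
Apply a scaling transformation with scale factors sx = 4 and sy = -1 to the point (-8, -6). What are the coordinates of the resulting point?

Scaling matrix:
[[4, 0], [0, -1]]
Result: (-8 × 4, -6 × -1) = (-32, 6)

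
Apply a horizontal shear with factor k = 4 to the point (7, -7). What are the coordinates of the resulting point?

Shear matrix for horizontal shear with factor k = 4:
[[1, 4], [0, 1]]
Result: (7, -7) → (-21, -7)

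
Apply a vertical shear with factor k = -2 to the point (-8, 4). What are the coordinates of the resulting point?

Shear matrix for vertical shear with factor k = -2:
[[1, 0], [-2, 1]]
Result: (-8, 4) → (-8, 20)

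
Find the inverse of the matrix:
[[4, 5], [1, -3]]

For [[a,b],[c,d]], inverse = (1/det)·[[d,-b],[-c,a]]
det = (4)(-3) - (5)(1) = -12 - 5 = -17
Inverse = (1/-17)·[[-3, -5], [-1, 4]]
= [[3/17, 5/17], [1/17, -4/17]]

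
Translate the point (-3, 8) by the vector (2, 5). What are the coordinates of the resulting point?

Translation by (2, 5) (homogeneous matrix [[1, 0, 2], [0, 1, 5], [0, 0, 1]]):
x' = -3 + 2 = -1
y' = 8 + 5 = 13
Result: (-1, 13)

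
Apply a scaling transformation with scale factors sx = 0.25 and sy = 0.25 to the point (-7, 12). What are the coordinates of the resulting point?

Scaling matrix:
[[0.25, 0], [0, 0.25]]
Result: (-7 × 0.25, 12 × 0.25) = (-1.75, 3)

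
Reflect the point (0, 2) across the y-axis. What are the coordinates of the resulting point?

Reflection across y-axis: (0, 2) → (0, 2)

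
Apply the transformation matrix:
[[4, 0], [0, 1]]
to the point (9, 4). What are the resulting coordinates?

Matrix multiplication:
[[4, 0], [0, 1]] × [9, 4]ᵀ
= [(4)(9) + (0)(4), (0)(9) + (1)(4)]ᵀ
= [36, 4]ᵀ
Result: (36, 4)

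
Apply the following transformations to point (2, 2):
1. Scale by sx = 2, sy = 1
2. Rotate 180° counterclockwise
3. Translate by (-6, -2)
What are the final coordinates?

Step 1: Scale → (4, 2)
Step 2: Rotate 180° → (-4, -2)
Step 3: Translate → (-10, -4)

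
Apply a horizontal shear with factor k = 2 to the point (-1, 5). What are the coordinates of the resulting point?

Shear matrix for horizontal shear with factor k = 2:
[[1, 2], [0, 1]]
Result: (-1, 5) → (9, 5)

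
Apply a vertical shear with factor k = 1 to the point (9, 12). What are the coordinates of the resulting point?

Shear matrix for vertical shear with factor k = 1:
[[1, 0], [1, 1]]
Result: (9, 12) → (9, 21)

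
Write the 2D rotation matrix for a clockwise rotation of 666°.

Rotation matrix formula: [[cos θ, -sin θ], [sin θ, cos θ]]
A clockwise rotation by 666° is equivalent to a counterclockwise rotation by -666°.
For θ = -666°:
cos(-666°) = 0.5878
sin(-666°) = 0.8090
Result: [[0.5878, -0.8090], [0.8090, 0.5878]]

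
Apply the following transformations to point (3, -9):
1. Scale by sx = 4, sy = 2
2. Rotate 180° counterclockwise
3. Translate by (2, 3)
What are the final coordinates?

Step 1: Scale → (12, -18)
Step 2: Rotate 180° → (-12, 18)
Step 3: Translate → (-10, 21)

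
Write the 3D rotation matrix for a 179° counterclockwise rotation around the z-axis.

Rotation matrix for counterclockwise 179° around z-axis:
cos(179°) = -0.9998, sin(179°) = 0.0175
Result: [[-0.9998, -0.0175, 0], [0.0175, -0.9998, 0], [0, 0, 1]]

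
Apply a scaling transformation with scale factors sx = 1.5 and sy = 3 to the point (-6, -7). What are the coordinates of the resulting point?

Scaling matrix:
[[1.50, 0], [0, 3]]
Result: (-6 × 1.5, -7 × 3) = (-9, -21)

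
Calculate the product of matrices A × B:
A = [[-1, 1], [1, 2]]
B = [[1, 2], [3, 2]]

Matrix multiplication:
C[0][0] = -1×1 + 1×3 = 2
C[0][1] = -1×2 + 1×2 = 0
C[1][0] = 1×1 + 2×3 = 7
C[1][1] = 1×2 + 2×2 = 6
Result: [[2, 0], [7, 6]]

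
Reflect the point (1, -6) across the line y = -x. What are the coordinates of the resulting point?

Reflection across line y = -x: (1, -6) → (6, -1)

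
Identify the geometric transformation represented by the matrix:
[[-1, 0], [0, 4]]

This matrix represents: non-uniform scaling by sx = -1, sy = 4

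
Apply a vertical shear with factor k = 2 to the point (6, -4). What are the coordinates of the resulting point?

Shear matrix for vertical shear with factor k = 2:
[[1, 0], [2, 1]]
Result: (6, -4) → (6, 8)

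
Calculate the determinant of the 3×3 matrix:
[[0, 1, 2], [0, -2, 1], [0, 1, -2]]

Expansion along first row:
det = 0·det([[-2,1],[1,-2]]) - 1·det([[0,1],[0,-2]]) + 2·det([[0,-2],[0,1]])
    = 0·(-2·-2 - 1·1) - 1·(0·-2 - 1·0) + 2·(0·1 - -2·0)
    = 0·3 - 1·0 + 2·0
    = 0 + 0 + 0 = 0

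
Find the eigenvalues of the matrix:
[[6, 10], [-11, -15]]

Characteristic equation: det(A - λI) = 0
λ² - (trace)λ + (det) = 0
trace = 6 + -15 = -9, det = (6)(-15) - (10)(-11) = 20
λ² - (-9)λ + (20) = 0
λ = (-9 ± √((-9)² - 4·(20))) / 2 = (-9 ± √1) / 2
Solving: λ = -5, -4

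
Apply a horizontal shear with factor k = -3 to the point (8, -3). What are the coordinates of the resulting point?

Shear matrix for horizontal shear with factor k = -3:
[[1, -3], [0, 1]]
Result: (8, -3) → (17, -3)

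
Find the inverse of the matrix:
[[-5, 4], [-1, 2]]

For [[a,b],[c,d]], inverse = (1/det)·[[d,-b],[-c,a]]
det = (-5)(2) - (4)(-1) = -10 - -4 = -6
Inverse = (1/-6)·[[2, -4], [1, -5]]
= [[-1/3, 2/3], [-1/6, 5/6]]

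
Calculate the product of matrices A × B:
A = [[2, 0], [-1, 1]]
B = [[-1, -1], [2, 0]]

Matrix multiplication:
C[0][0] = 2×-1 + 0×2 = -2
C[0][1] = 2×-1 + 0×0 = -2
C[1][0] = -1×-1 + 1×2 = 3
C[1][1] = -1×-1 + 1×0 = 1
Result: [[-2, -2], [3, 1]]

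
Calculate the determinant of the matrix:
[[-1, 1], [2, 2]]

For a 2×2 matrix [[a, b], [c, d]], det = ad - bc
det = (-1)(2) - (1)(2) = -2 - 2 = -4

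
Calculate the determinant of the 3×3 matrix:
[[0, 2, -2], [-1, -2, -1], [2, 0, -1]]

Expansion along first row:
det = 0·det([[-2,-1],[0,-1]]) - 2·det([[-1,-1],[2,-1]]) + -2·det([[-1,-2],[2,0]])
    = 0·(-2·-1 - -1·0) - 2·(-1·-1 - -1·2) + -2·(-1·0 - -2·2)
    = 0·2 - 2·3 + -2·4
    = 0 + -6 + -8 = -14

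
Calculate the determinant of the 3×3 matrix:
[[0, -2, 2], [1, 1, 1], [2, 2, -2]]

Expansion along first row:
det = 0·det([[1,1],[2,-2]]) - -2·det([[1,1],[2,-2]]) + 2·det([[1,1],[2,2]])
    = 0·(1·-2 - 1·2) - -2·(1·-2 - 1·2) + 2·(1·2 - 1·2)
    = 0·-4 - -2·-4 + 2·0
    = 0 + -8 + 0 = -8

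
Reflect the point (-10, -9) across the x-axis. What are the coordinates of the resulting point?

Reflection across x-axis: (-10, -9) → (-10, 9)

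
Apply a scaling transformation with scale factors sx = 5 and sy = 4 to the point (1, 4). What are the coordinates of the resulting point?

Scaling matrix:
[[5, 0], [0, 4]]
Result: (1 × 5, 4 × 4) = (5, 16)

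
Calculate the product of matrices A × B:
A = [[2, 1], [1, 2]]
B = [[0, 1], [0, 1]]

Matrix multiplication:
C[0][0] = 2×0 + 1×0 = 0
C[0][1] = 2×1 + 1×1 = 3
C[1][0] = 1×0 + 2×0 = 0
C[1][1] = 1×1 + 2×1 = 3
Result: [[0, 3], [0, 3]]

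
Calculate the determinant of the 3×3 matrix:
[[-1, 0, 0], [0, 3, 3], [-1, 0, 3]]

Expansion along first row:
det = -1·det([[3,3],[0,3]]) - 0·det([[0,3],[-1,3]]) + 0·det([[0,3],[-1,0]])
    = -1·(3·3 - 3·0) - 0·(0·3 - 3·-1) + 0·(0·0 - 3·-1)
    = -1·9 - 0·3 + 0·3
    = -9 + 0 + 0 = -9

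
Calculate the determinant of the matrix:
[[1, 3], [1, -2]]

For a 2×2 matrix [[a, b], [c, d]], det = ad - bc
det = (1)(-2) - (3)(1) = -2 - 3 = -5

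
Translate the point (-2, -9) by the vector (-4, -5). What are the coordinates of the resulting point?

Translation by (-4, -5) (homogeneous matrix [[1, 0, -4], [0, 1, -5], [0, 0, 1]]):
x' = -2 + -4 = -6
y' = -9 + -5 = -14
Result: (-6, -14)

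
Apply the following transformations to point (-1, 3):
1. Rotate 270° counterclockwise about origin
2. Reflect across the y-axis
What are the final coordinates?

Step 1: Rotate 270° → (3, 1)
Step 2: Reflect across y-axis → (-3, 1)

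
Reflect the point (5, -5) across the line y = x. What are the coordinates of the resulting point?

Reflection across line y = x: (5, -5) → (-5, 5)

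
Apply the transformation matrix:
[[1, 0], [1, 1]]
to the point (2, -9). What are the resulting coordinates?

Matrix multiplication:
[[1, 0], [1, 1]] × [2, -9]ᵀ
= [(1)(2) + (0)(-9), (1)(2) + (1)(-9)]ᵀ
= [2, -7]ᵀ
Result: (2, -7)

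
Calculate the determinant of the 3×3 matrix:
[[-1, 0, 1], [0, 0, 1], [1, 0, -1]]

Expansion along first row:
det = -1·det([[0,1],[0,-1]]) - 0·det([[0,1],[1,-1]]) + 1·det([[0,0],[1,0]])
    = -1·(0·-1 - 1·0) - 0·(0·-1 - 1·1) + 1·(0·0 - 0·1)
    = -1·0 - 0·-1 + 1·0
    = 0 + 0 + 0 = 0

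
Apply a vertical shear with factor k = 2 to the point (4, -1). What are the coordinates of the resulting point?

Shear matrix for vertical shear with factor k = 2:
[[1, 0], [2, 1]]
Result: (4, -1) → (4, 7)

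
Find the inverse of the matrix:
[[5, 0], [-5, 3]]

For [[a,b],[c,d]], inverse = (1/det)·[[d,-b],[-c,a]]
det = (5)(3) - (0)(-5) = 15 - 0 = 15
Inverse = (1/15)·[[3, 0], [5, 5]]
= [[1/5, 0], [1/3, 1/3]]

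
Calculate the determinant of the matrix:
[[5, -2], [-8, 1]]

For a 2×2 matrix [[a, b], [c, d]], det = ad - bc
det = (5)(1) - (-2)(-8) = 5 - 16 = -11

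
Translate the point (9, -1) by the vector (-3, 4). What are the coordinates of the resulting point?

Translation by (-3, 4) (homogeneous matrix [[1, 0, -3], [0, 1, 4], [0, 0, 1]]):
x' = 9 + -3 = 6
y' = -1 + 4 = 3
Result: (6, 3)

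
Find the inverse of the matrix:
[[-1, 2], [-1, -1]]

For [[a,b],[c,d]], inverse = (1/det)·[[d,-b],[-c,a]]
det = (-1)(-1) - (2)(-1) = 1 - -2 = 3
Inverse = (1/3)·[[-1, -2], [1, -1]]
= [[-1/3, -2/3], [1/3, -1/3]]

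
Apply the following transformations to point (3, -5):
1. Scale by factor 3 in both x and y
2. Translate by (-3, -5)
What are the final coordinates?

Step 1: Scale (3, -5) by 3 → (9, -15)
Step 2: Translate by (-3, -5) → (6, -20)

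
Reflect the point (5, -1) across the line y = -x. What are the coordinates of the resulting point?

Reflection across line y = -x: (5, -1) → (1, -5)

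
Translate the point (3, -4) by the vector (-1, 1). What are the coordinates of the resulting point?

Translation by (-1, 1) (homogeneous matrix [[1, 0, -1], [0, 1, 1], [0, 0, 1]]):
x' = 3 + -1 = 2
y' = -4 + 1 = -3
Result: (2, -3)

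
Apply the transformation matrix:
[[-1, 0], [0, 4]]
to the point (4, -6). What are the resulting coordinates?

Matrix multiplication:
[[-1, 0], [0, 4]] × [4, -6]ᵀ
= [(-1)(4) + (0)(-6), (0)(4) + (4)(-6)]ᵀ
= [-4, -24]ᵀ
Result: (-4, -24)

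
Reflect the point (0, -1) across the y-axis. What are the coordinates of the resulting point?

Reflection across y-axis: (0, -1) → (0, -1)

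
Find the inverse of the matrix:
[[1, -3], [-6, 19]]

For [[a,b],[c,d]], inverse = (1/det)·[[d,-b],[-c,a]]
det = (1)(19) - (-3)(-6) = 19 - 18 = 1
Inverse = [[19, 3], [6, 1]]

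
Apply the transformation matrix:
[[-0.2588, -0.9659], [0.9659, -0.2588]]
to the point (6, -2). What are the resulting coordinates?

Matrix multiplication:
[[-0.2588, -0.9659], [0.9659, -0.2588]] × [6, -2]ᵀ
= [(-0.2588)(6) + (-0.9659)(-2), (0.9659)(6) + (-0.2588)(-2)]ᵀ
= [0.3790, 6.3130]ᵀ
Result: (0.3790, 6.3130)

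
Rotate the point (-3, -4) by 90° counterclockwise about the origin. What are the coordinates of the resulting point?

Rotation matrix for 90°: [[cos 90°, -sin 90°], [sin 90°, cos 90°]] = [[0, -1], [1, 0]]
[[0, -1], [1, 0]] × [-3, -4]ᵀ = [4, -3]ᵀ
Result: (4, -3)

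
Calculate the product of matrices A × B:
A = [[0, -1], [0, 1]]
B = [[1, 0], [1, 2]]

Matrix multiplication:
C[0][0] = 0×1 + -1×1 = -1
C[0][1] = 0×0 + -1×2 = -2
C[1][0] = 0×1 + 1×1 = 1
C[1][1] = 0×0 + 1×2 = 2
Result: [[-1, -2], [1, 2]]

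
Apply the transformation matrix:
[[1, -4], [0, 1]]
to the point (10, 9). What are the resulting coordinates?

Matrix multiplication:
[[1, -4], [0, 1]] × [10, 9]ᵀ
= [(1)(10) + (-4)(9), (0)(10) + (1)(9)]ᵀ
= [-26, 9]ᵀ
Result: (-26, 9)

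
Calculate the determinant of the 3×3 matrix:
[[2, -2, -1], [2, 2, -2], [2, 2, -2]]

Expansion along first row:
det = 2·det([[2,-2],[2,-2]]) - -2·det([[2,-2],[2,-2]]) + -1·det([[2,2],[2,2]])
    = 2·(2·-2 - -2·2) - -2·(2·-2 - -2·2) + -1·(2·2 - 2·2)
    = 2·0 - -2·0 + -1·0
    = 0 + 0 + 0 = 0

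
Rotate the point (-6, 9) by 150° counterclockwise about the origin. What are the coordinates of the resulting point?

Rotation matrix for 150°: [[cos 150°, -sin 150°], [sin 150°, cos 150°]] ≈ [[-0.866025, -0.500000], [0.500000, -0.866025]]
[[-0.866025, -0.500000], [0.500000, -0.866025]] × [-6, 9]ᵀ ≈ [0.6962, -10.7942]ᵀ
Result: (0.6962, -10.7942)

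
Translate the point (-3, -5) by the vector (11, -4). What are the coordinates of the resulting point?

Translation by (11, -4) (homogeneous matrix [[1, 0, 11], [0, 1, -4], [0, 0, 1]]):
x' = -3 + 11 = 8
y' = -5 + -4 = -9
Result: (8, -9)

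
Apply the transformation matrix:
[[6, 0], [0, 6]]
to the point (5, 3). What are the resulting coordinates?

Matrix multiplication:
[[6, 0], [0, 6]] × [5, 3]ᵀ
= [(6)(5) + (0)(3), (0)(5) + (6)(3)]ᵀ
= [30, 18]ᵀ
Result: (30, 18)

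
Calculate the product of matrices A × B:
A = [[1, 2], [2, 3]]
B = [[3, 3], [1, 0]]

Matrix multiplication:
C[0][0] = 1×3 + 2×1 = 5
C[0][1] = 1×3 + 2×0 = 3
C[1][0] = 2×3 + 3×1 = 9
C[1][1] = 2×3 + 3×0 = 6
Result: [[5, 3], [9, 6]]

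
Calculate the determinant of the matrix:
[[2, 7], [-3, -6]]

For a 2×2 matrix [[a, b], [c, d]], det = ad - bc
det = (2)(-6) - (7)(-3) = -12 - -21 = 9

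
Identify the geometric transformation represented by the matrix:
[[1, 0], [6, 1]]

This matrix represents: vertical shear with factor 6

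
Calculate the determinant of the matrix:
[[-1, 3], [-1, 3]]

For a 2×2 matrix [[a, b], [c, d]], det = ad - bc
det = (-1)(3) - (3)(-1) = -3 - -3 = 0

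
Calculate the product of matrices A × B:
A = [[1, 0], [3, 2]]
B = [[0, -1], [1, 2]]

Matrix multiplication:
C[0][0] = 1×0 + 0×1 = 0
C[0][1] = 1×-1 + 0×2 = -1
C[1][0] = 3×0 + 2×1 = 2
C[1][1] = 3×-1 + 2×2 = 1
Result: [[0, -1], [2, 1]]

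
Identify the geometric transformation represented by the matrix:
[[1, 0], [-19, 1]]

This matrix represents: vertical shear with factor -19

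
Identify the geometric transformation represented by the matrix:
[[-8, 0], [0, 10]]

This matrix represents: non-uniform scaling by sx = -8, sy = 10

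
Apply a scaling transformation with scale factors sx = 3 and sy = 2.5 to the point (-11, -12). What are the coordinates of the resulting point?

Scaling matrix:
[[3, 0], [0, 2.50]]
Result: (-11 × 3, -12 × 2.5) = (-33, -30)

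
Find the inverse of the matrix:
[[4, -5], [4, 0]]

For [[a,b],[c,d]], inverse = (1/det)·[[d,-b],[-c,a]]
det = (4)(0) - (-5)(4) = 0 - -20 = 20
Inverse = (1/20)·[[0, 5], [-4, 4]]
= [[0, 1/4], [-1/5, 1/5]]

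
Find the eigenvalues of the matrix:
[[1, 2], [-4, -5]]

Characteristic equation: det(A - λI) = 0
λ² - (trace)λ + (det) = 0
trace = 1 + -5 = -4, det = (1)(-5) - (2)(-4) = 3
λ² - (-4)λ + (3) = 0
λ = (-4 ± √((-4)² - 4·(3))) / 2 = (-4 ± √4) / 2
Solving: λ = -3, -1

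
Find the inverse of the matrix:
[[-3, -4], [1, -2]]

For [[a,b],[c,d]], inverse = (1/det)·[[d,-b],[-c,a]]
det = (-3)(-2) - (-4)(1) = 6 - -4 = 10
Inverse = (1/10)·[[-2, 4], [-1, -3]]
= [[-1/5, 2/5], [-1/10, -3/10]]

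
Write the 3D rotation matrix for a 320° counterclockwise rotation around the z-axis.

Rotation matrix for counterclockwise 320° around z-axis:
cos(320°) = 0.7660, sin(320°) = -0.6428
Result: [[0.7660, 0.6428, 0], [-0.6428, 0.7660, 0], [0, 0, 1]]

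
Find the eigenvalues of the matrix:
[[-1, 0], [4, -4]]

Characteristic equation: det(A - λI) = 0
λ² - (trace)λ + (det) = 0
trace = -1 + -4 = -5, det = (-1)(-4) - (0)(4) = 4
λ² - (-5)λ + (4) = 0
λ = (-5 ± √((-5)² - 4·(4))) / 2 = (-5 ± √9) / 2
Solving: λ = -4, -1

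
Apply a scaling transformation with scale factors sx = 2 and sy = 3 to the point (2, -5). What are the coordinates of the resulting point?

Scaling matrix:
[[2, 0], [0, 3]]
Result: (2 × 2, -5 × 3) = (4, -15)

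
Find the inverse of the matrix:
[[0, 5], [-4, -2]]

For [[a,b],[c,d]], inverse = (1/det)·[[d,-b],[-c,a]]
det = (0)(-2) - (5)(-4) = 0 - -20 = 20
Inverse = (1/20)·[[-2, -5], [4, 0]]
= [[-1/10, -1/4], [1/5, 0]]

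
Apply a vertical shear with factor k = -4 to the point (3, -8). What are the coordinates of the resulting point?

Shear matrix for vertical shear with factor k = -4:
[[1, 0], [-4, 1]]
Result: (3, -8) → (3, -20)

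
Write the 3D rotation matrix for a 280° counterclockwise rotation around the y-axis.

Rotation matrix for counterclockwise 280° around y-axis:
cos(280°) = 0.1736, sin(280°) = -0.9848
Result: [[0.1736, 0, -0.9848], [0, 1, 0], [0.9848, 0, 0.1736]]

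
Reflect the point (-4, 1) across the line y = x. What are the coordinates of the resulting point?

Reflection across line y = x: (-4, 1) → (1, -4)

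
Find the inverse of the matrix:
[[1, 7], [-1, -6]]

For [[a,b],[c,d]], inverse = (1/det)·[[d,-b],[-c,a]]
det = (1)(-6) - (7)(-1) = -6 - -7 = 1
Inverse = [[-6, -7], [1, 1]]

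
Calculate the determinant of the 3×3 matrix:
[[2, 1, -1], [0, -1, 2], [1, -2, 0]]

Expansion along first row:
det = 2·det([[-1,2],[-2,0]]) - 1·det([[0,2],[1,0]]) + -1·det([[0,-1],[1,-2]])
    = 2·(-1·0 - 2·-2) - 1·(0·0 - 2·1) + -1·(0·-2 - -1·1)
    = 2·4 - 1·-2 + -1·1
    = 8 + 2 + -1 = 9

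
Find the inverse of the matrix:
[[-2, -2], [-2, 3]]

For [[a,b],[c,d]], inverse = (1/det)·[[d,-b],[-c,a]]
det = (-2)(3) - (-2)(-2) = -6 - 4 = -10
Inverse = (1/-10)·[[3, 2], [2, -2]]
= [[-3/10, -1/5], [-1/5, 1/5]]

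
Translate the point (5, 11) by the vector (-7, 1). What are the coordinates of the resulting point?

Translation by (-7, 1) (homogeneous matrix [[1, 0, -7], [0, 1, 1], [0, 0, 1]]):
x' = 5 + -7 = -2
y' = 11 + 1 = 12
Result: (-2, 12)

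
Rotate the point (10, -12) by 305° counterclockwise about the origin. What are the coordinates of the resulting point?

Rotation matrix for 305°: [[cos 305°, -sin 305°], [sin 305°, cos 305°]] ≈ [[0.573576, 0.819152], [-0.819152, 0.573576]]
[[0.573576, 0.819152], [-0.819152, 0.573576]] × [10, -12]ᵀ ≈ [-4.0941, -15.0744]ᵀ
Result: (-4.0941, -15.0744)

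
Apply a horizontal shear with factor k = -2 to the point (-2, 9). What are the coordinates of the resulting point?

Shear matrix for horizontal shear with factor k = -2:
[[1, -2], [0, 1]]
Result: (-2, 9) → (-20, 9)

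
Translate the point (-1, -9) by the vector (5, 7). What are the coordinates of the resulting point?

Translation by (5, 7) (homogeneous matrix [[1, 0, 5], [0, 1, 7], [0, 0, 1]]):
x' = -1 + 5 = 4
y' = -9 + 7 = -2
Result: (4, -2)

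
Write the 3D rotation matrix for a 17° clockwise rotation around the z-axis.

Rotation matrix for clockwise 17° around z-axis:
A clockwise rotation by 17° is a counterclockwise rotation by -17°.
cos(-17°) = 0.9563, sin(-17°) = -0.2924
Result: [[0.9563, 0.2924, 0], [-0.2924, 0.9563, 0], [0, 0, 1]]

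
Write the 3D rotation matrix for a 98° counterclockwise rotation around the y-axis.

Rotation matrix for counterclockwise 98° around y-axis:
cos(98°) = -0.1392, sin(98°) = 0.9903
Result: [[-0.1392, 0, 0.9903], [0, 1, 0], [-0.9903, 0, -0.1392]]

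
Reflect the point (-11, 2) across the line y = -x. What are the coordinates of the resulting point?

Reflection across line y = -x: (-11, 2) → (-2, 11)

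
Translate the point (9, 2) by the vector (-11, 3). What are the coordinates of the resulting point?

Translation by (-11, 3) (homogeneous matrix [[1, 0, -11], [0, 1, 3], [0, 0, 1]]):
x' = 9 + -11 = -2
y' = 2 + 3 = 5
Result: (-2, 5)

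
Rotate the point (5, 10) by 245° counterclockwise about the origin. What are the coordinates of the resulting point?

Rotation matrix for 245°: [[cos 245°, -sin 245°], [sin 245°, cos 245°]] ≈ [[-0.422618, 0.906308], [-0.906308, -0.422618]]
[[-0.422618, 0.906308], [-0.906308, -0.422618]] × [5, 10]ᵀ ≈ [6.9500, -8.7577]ᵀ
Result: (6.9500, -8.7577)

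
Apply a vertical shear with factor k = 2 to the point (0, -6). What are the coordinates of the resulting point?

Shear matrix for vertical shear with factor k = 2:
[[1, 0], [2, 1]]
Result: (0, -6) → (0, -6)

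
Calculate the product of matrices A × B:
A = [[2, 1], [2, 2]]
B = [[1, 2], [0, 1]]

Matrix multiplication:
C[0][0] = 2×1 + 1×0 = 2
C[0][1] = 2×2 + 1×1 = 5
C[1][0] = 2×1 + 2×0 = 2
C[1][1] = 2×2 + 2×1 = 6
Result: [[2, 5], [2, 6]]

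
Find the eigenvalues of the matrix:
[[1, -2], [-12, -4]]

Characteristic equation: det(A - λI) = 0
λ² - (trace)λ + (det) = 0
trace = 1 + -4 = -3, det = (1)(-4) - (-2)(-12) = -28
λ² - (-3)λ + (-28) = 0
λ = (-3 ± √((-3)² - 4·(-28))) / 2 = (-3 ± √121) / 2
Solving: λ = -7, 4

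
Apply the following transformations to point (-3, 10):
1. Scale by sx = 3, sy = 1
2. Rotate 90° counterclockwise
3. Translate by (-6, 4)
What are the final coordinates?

Step 1: Scale → (-9, 10)
Step 2: Rotate 90° → (-10, -9)
Step 3: Translate → (-16, -5)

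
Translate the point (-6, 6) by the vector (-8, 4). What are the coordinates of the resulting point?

Translation by (-8, 4) (homogeneous matrix [[1, 0, -8], [0, 1, 4], [0, 0, 1]]):
x' = -6 + -8 = -14
y' = 6 + 4 = 10
Result: (-14, 10)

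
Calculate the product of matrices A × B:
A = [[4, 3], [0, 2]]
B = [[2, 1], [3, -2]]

Matrix multiplication:
C[0][0] = 4×2 + 3×3 = 17
C[0][1] = 4×1 + 3×-2 = -2
C[1][0] = 0×2 + 2×3 = 6
C[1][1] = 0×1 + 2×-2 = -4
Result: [[17, -2], [6, -4]]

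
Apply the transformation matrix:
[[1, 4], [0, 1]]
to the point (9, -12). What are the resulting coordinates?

Matrix multiplication:
[[1, 4], [0, 1]] × [9, -12]ᵀ
= [(1)(9) + (4)(-12), (0)(9) + (1)(-12)]ᵀ
= [-39, -12]ᵀ
Result: (-39, -12)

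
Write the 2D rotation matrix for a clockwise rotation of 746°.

Rotation matrix formula: [[cos θ, -sin θ], [sin θ, cos θ]]
A clockwise rotation by 746° is equivalent to a counterclockwise rotation by -746°.
For θ = -746°:
cos(-746°) = 0.8988
sin(-746°) = -0.4384
Result: [[0.8988, 0.4384], [-0.4384, 0.8988]]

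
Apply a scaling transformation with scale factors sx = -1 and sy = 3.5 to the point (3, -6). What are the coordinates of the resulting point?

Scaling matrix:
[[-1, 0], [0, 3.50]]
Result: (3 × -1, -6 × 3.5) = (-3, -21)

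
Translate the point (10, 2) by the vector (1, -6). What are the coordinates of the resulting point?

Translation by (1, -6) (homogeneous matrix [[1, 0, 1], [0, 1, -6], [0, 0, 1]]):
x' = 10 + 1 = 11
y' = 2 + -6 = -4
Result: (11, -4)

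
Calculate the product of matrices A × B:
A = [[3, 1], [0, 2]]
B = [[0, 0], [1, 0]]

Matrix multiplication:
C[0][0] = 3×0 + 1×1 = 1
C[0][1] = 3×0 + 1×0 = 0
C[1][0] = 0×0 + 2×1 = 2
C[1][1] = 0×0 + 2×0 = 0
Result: [[1, 0], [2, 0]]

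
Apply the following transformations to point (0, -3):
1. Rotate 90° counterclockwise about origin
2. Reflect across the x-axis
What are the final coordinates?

Step 1: Rotate 90° → (3, 0)
Step 2: Reflect across x-axis → (3, 0)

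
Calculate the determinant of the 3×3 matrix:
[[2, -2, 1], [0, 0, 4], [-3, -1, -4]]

Expansion along first row:
det = 2·det([[0,4],[-1,-4]]) - -2·det([[0,4],[-3,-4]]) + 1·det([[0,0],[-3,-1]])
    = 2·(0·-4 - 4·-1) - -2·(0·-4 - 4·-3) + 1·(0·-1 - 0·-3)
    = 2·4 - -2·12 + 1·0
    = 8 + 24 + 0 = 32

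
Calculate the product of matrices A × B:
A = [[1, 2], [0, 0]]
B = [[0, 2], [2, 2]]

Matrix multiplication:
C[0][0] = 1×0 + 2×2 = 4
C[0][1] = 1×2 + 2×2 = 6
C[1][0] = 0×0 + 0×2 = 0
C[1][1] = 0×2 + 0×2 = 0
Result: [[4, 6], [0, 0]]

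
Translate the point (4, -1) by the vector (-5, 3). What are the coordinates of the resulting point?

Translation by (-5, 3) (homogeneous matrix [[1, 0, -5], [0, 1, 3], [0, 0, 1]]):
x' = 4 + -5 = -1
y' = -1 + 3 = 2
Result: (-1, 2)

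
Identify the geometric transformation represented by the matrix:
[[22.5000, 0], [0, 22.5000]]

This matrix represents: uniform scaling by factor 22.5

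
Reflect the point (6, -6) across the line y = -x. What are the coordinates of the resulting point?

Reflection across line y = -x: (6, -6) → (6, -6)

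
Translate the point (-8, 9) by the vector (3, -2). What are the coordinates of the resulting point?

Translation by (3, -2) (homogeneous matrix [[1, 0, 3], [0, 1, -2], [0, 0, 1]]):
x' = -8 + 3 = -5
y' = 9 + -2 = 7
Result: (-5, 7)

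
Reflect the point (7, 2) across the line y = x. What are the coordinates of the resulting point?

Reflection across line y = x: (7, 2) → (2, 7)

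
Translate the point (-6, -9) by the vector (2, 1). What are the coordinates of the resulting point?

Translation by (2, 1) (homogeneous matrix [[1, 0, 2], [0, 1, 1], [0, 0, 1]]):
x' = -6 + 2 = -4
y' = -9 + 1 = -8
Result: (-4, -8)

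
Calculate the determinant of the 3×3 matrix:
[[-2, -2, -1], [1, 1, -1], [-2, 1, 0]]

Expansion along first row:
det = -2·det([[1,-1],[1,0]]) - -2·det([[1,-1],[-2,0]]) + -1·det([[1,1],[-2,1]])
    = -2·(1·0 - -1·1) - -2·(1·0 - -1·-2) + -1·(1·1 - 1·-2)
    = -2·1 - -2·-2 + -1·3
    = -2 + -4 + -3 = -9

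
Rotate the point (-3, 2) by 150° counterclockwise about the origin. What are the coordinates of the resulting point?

Rotation matrix for 150°: [[cos 150°, -sin 150°], [sin 150°, cos 150°]] ≈ [[-0.866025, -0.500000], [0.500000, -0.866025]]
[[-0.866025, -0.500000], [0.500000, -0.866025]] × [-3, 2]ᵀ ≈ [1.5981, -3.2321]ᵀ
Result: (1.5981, -3.2321)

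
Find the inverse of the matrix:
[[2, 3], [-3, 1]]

For [[a,b],[c,d]], inverse = (1/det)·[[d,-b],[-c,a]]
det = (2)(1) - (3)(-3) = 2 - -9 = 11
Inverse = (1/11)·[[1, -3], [3, 2]]
= [[1/11, -3/11], [3/11, 2/11]]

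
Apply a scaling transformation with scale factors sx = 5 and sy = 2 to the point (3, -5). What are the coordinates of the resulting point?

Scaling matrix:
[[5, 0], [0, 2]]
Result: (3 × 5, -5 × 2) = (15, -10)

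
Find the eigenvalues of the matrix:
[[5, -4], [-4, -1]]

Characteristic equation: det(A - λI) = 0
λ² - (trace)λ + (det) = 0
trace = 5 + -1 = 4, det = (5)(-1) - (-4)(-4) = -21
λ² - (4)λ + (-21) = 0
λ = (4 ± √((4)² - 4·(-21))) / 2 = (4 ± √100) / 2
Solving: λ = -3, 7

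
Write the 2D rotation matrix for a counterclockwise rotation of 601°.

Rotation matrix formula: [[cos θ, -sin θ], [sin θ, cos θ]]
For θ = 601°:
cos(601°) = -0.4848
sin(601°) = -0.8746
Result: [[-0.4848, 0.8746], [-0.8746, -0.4848]]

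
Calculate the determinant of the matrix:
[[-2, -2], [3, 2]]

For a 2×2 matrix [[a, b], [c, d]], det = ad - bc
det = (-2)(2) - (-2)(3) = -4 - -6 = 2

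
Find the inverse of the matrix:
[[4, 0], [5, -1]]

For [[a,b],[c,d]], inverse = (1/det)·[[d,-b],[-c,a]]
det = (4)(-1) - (0)(5) = -4 - 0 = -4
Inverse = (1/-4)·[[-1, 0], [-5, 4]]
= [[1/4, 0], [5/4, -1]]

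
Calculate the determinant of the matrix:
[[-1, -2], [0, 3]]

For a 2×2 matrix [[a, b], [c, d]], det = ad - bc
det = (-1)(3) - (-2)(0) = -3 - 0 = -3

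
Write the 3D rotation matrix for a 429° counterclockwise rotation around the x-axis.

Rotation matrix for counterclockwise 429° around x-axis:
cos(429°) = 0.3584, sin(429°) = 0.9336
Result: [[1, 0, 0], [0, 0.3584, -0.9336], [0, 0.9336, 0.3584]]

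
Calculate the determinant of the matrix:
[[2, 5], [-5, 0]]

For a 2×2 matrix [[a, b], [c, d]], det = ad - bc
det = (2)(0) - (5)(-5) = 0 - -25 = 25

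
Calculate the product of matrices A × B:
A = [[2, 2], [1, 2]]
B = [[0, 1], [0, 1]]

Matrix multiplication:
C[0][0] = 2×0 + 2×0 = 0
C[0][1] = 2×1 + 2×1 = 4
C[1][0] = 1×0 + 2×0 = 0
C[1][1] = 1×1 + 2×1 = 3
Result: [[0, 4], [0, 3]]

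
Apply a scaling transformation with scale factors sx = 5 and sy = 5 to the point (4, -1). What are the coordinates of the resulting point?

Scaling matrix:
[[5, 0], [0, 5]]
Result: (4 × 5, -1 × 5) = (20, -5)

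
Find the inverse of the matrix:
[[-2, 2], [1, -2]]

For [[a,b],[c,d]], inverse = (1/det)·[[d,-b],[-c,a]]
det = (-2)(-2) - (2)(1) = 4 - 2 = 2
Inverse = (1/2)·[[-2, -2], [-1, -2]]
= [[-1, -1], [-1/2, -1]]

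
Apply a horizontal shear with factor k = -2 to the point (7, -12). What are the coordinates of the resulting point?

Shear matrix for horizontal shear with factor k = -2:
[[1, -2], [0, 1]]
Result: (7, -12) → (31, -12)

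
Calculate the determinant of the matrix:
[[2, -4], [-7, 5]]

For a 2×2 matrix [[a, b], [c, d]], det = ad - bc
det = (2)(5) - (-4)(-7) = 10 - 28 = -18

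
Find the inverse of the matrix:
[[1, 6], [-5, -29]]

For [[a,b],[c,d]], inverse = (1/det)·[[d,-b],[-c,a]]
det = (1)(-29) - (6)(-5) = -29 - -30 = 1
Inverse = [[-29, -6], [5, 1]]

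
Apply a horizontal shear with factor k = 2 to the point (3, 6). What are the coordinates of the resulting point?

Shear matrix for horizontal shear with factor k = 2:
[[1, 2], [0, 1]]
Result: (3, 6) → (15, 6)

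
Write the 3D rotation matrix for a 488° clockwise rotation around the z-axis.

Rotation matrix for clockwise 488° around z-axis:
A clockwise rotation by 488° is a counterclockwise rotation by -488°.
cos(-488°) = -0.6157, sin(-488°) = -0.7880
Result: [[-0.6157, 0.7880, 0], [-0.7880, -0.6157, 0], [0, 0, 1]]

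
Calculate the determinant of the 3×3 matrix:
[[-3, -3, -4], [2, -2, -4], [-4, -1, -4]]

Expansion along first row:
det = -3·det([[-2,-4],[-1,-4]]) - -3·det([[2,-4],[-4,-4]]) + -4·det([[2,-2],[-4,-1]])
    = -3·(-2·-4 - -4·-1) - -3·(2·-4 - -4·-4) + -4·(2·-1 - -2·-4)
    = -3·4 - -3·-24 + -4·-10
    = -12 + -72 + 40 = -44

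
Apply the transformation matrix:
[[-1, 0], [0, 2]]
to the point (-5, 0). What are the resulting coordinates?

Matrix multiplication:
[[-1, 0], [0, 2]] × [-5, 0]ᵀ
= [(-1)(-5) + (0)(0), (0)(-5) + (2)(0)]ᵀ
= [5, 0]ᵀ
Result: (5, 0)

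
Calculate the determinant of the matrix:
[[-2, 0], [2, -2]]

For a 2×2 matrix [[a, b], [c, d]], det = ad - bc
det = (-2)(-2) - (0)(2) = 4 - 0 = 4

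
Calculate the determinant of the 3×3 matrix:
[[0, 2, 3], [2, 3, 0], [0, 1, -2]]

Expansion along first row:
det = 0·det([[3,0],[1,-2]]) - 2·det([[2,0],[0,-2]]) + 3·det([[2,3],[0,1]])
    = 0·(3·-2 - 0·1) - 2·(2·-2 - 0·0) + 3·(2·1 - 3·0)
    = 0·-6 - 2·-4 + 3·2
    = 0 + 8 + 6 = 14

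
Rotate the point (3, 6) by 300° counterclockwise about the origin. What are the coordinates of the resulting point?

Rotation matrix for 300°: [[cos 300°, -sin 300°], [sin 300°, cos 300°]] ≈ [[0.500000, 0.866025], [-0.866025, 0.500000]]
[[0.500000, 0.866025], [-0.866025, 0.500000]] × [3, 6]ᵀ ≈ [6.6962, 0.4019]ᵀ
Result: (6.6962, 0.4019)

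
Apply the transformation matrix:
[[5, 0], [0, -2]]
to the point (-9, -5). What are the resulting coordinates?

Matrix multiplication:
[[5, 0], [0, -2]] × [-9, -5]ᵀ
= [(5)(-9) + (0)(-5), (0)(-9) + (-2)(-5)]ᵀ
= [-45, 10]ᵀ
Result: (-45, 10)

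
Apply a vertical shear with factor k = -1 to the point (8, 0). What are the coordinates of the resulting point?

Shear matrix for vertical shear with factor k = -1:
[[1, 0], [-1, 1]]
Result: (8, 0) → (8, -8)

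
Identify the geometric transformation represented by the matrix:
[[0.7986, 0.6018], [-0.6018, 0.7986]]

This matrix represents: rotation by 323° counterclockwise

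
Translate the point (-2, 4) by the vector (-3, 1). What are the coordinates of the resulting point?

Translation by (-3, 1) (homogeneous matrix [[1, 0, -3], [0, 1, 1], [0, 0, 1]]):
x' = -2 + -3 = -5
y' = 4 + 1 = 5
Result: (-5, 5)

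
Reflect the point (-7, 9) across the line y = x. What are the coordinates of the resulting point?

Reflection across line y = x: (-7, 9) → (9, -7)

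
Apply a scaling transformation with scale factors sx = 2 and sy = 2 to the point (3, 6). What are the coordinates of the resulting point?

Scaling matrix:
[[2, 0], [0, 2]]
Result: (3 × 2, 6 × 2) = (6, 12)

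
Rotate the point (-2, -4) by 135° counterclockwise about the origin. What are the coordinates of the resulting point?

Rotation matrix for 135°: [[cos 135°, -sin 135°], [sin 135°, cos 135°]] ≈ [[-0.707107, -0.707107], [0.707107, -0.707107]]
[[-0.707107, -0.707107], [0.707107, -0.707107]] × [-2, -4]ᵀ ≈ [4.2426, 1.4142]ᵀ
Result: (4.2426, 1.4142)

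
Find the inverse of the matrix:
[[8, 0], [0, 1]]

For [[a,b],[c,d]], inverse = (1/det)·[[d,-b],[-c,a]]
det = (8)(1) - (0)(0) = 8 - 0 = 8
Inverse = (1/8)·[[1, 0], [0, 8]]
= [[1/8, 0], [0, 1]]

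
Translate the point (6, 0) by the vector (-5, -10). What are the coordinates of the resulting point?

Translation by (-5, -10) (homogeneous matrix [[1, 0, -5], [0, 1, -10], [0, 0, 1]]):
x' = 6 + -5 = 1
y' = 0 + -10 = -10
Result: (1, -10)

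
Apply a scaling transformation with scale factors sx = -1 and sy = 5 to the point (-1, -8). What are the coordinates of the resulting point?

Scaling matrix:
[[-1, 0], [0, 5]]
Result: (-1 × -1, -8 × 5) = (1, -40)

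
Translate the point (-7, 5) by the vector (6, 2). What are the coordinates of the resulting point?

Translation by (6, 2) (homogeneous matrix [[1, 0, 6], [0, 1, 2], [0, 0, 1]]):
x' = -7 + 6 = -1
y' = 5 + 2 = 7
Result: (-1, 7)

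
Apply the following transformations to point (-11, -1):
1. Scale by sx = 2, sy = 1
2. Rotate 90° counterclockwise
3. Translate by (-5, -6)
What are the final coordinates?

Step 1: Scale → (-22, -1)
Step 2: Rotate 90° → (1, -22)
Step 3: Translate → (-4, -28)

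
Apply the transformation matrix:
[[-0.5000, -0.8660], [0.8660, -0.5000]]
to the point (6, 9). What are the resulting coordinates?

Matrix multiplication:
[[-0.5000, -0.8660], [0.8660, -0.5000]] × [6, 9]ᵀ
= [(-0.5000)(6) + (-0.8660)(9), (0.8660)(6) + (-0.5000)(9)]ᵀ
= [-10.7940, 0.6960]ᵀ
Result: (-10.7940, 0.6960)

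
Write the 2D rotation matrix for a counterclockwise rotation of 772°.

Rotation matrix formula: [[cos θ, -sin θ], [sin θ, cos θ]]
For θ = 772°:
cos(772°) = 0.6157
sin(772°) = 0.7880
Result: [[0.6157, -0.7880], [0.7880, 0.6157]]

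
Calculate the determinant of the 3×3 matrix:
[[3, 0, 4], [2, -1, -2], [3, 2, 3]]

Expansion along first row:
det = 3·det([[-1,-2],[2,3]]) - 0·det([[2,-2],[3,3]]) + 4·det([[2,-1],[3,2]])
    = 3·(-1·3 - -2·2) - 0·(2·3 - -2·3) + 4·(2·2 - -1·3)
    = 3·1 - 0·12 + 4·7
    = 3 + 0 + 28 = 31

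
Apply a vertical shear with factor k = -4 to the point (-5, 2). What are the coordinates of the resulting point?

Shear matrix for vertical shear with factor k = -4:
[[1, 0], [-4, 1]]
Result: (-5, 2) → (-5, 22)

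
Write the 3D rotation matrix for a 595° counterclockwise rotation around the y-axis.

Rotation matrix for counterclockwise 595° around y-axis:
cos(595°) = -0.5736, sin(595°) = -0.8192
Result: [[-0.5736, 0, -0.8192], [0, 1, 0], [0.8192, 0, -0.5736]]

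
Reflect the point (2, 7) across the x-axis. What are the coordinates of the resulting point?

Reflection across x-axis: (2, 7) → (2, -7)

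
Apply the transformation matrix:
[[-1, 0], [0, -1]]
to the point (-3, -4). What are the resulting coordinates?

Matrix multiplication:
[[-1, 0], [0, -1]] × [-3, -4]ᵀ
= [(-1)(-3) + (0)(-4), (0)(-3) + (-1)(-4)]ᵀ
= [3, 4]ᵀ
Result: (3, 4)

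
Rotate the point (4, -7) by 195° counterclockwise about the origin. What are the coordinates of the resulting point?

Rotation matrix for 195°: [[cos 195°, -sin 195°], [sin 195°, cos 195°]] ≈ [[-0.965926, 0.258819], [-0.258819, -0.965926]]
[[-0.965926, 0.258819], [-0.258819, -0.965926]] × [4, -7]ᵀ ≈ [-5.6754, 5.7262]ᵀ
Result: (-5.6754, 5.7262)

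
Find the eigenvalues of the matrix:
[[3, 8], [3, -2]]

Characteristic equation: det(A - λI) = 0
λ² - (trace)λ + (det) = 0
trace = 3 + -2 = 1, det = (3)(-2) - (8)(3) = -30
λ² - (1)λ + (-30) = 0
λ = (1 ± √((1)² - 4·(-30))) / 2 = (1 ± √121) / 2
Solving: λ = -5, 6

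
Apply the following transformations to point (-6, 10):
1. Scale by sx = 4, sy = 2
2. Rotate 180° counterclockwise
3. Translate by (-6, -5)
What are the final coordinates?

Step 1: Scale → (-24, 20)
Step 2: Rotate 180° → (24, -20)
Step 3: Translate → (18, -25)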